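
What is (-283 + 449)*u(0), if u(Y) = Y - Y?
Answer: 0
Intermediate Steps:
u(Y) = 0
(-283 + 449)*u(0) = (-283 + 449)*0 = 166*0 = 0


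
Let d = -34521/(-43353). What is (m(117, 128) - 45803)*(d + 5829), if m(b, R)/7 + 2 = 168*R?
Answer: 8821523324446/14451 ≈ 6.1044e+8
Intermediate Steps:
m(b, R) = -14 + 1176*R (m(b, R) = -14 + 7*(168*R) = -14 + 1176*R)
d = 11507/14451 (d = -34521*(-1/43353) = 11507/14451 ≈ 0.79628)
(m(117, 128) - 45803)*(d + 5829) = ((-14 + 1176*128) - 45803)*(11507/14451 + 5829) = ((-14 + 150528) - 45803)*(84246386/14451) = (150514 - 45803)*(84246386/14451) = 104711*(84246386/14451) = 8821523324446/14451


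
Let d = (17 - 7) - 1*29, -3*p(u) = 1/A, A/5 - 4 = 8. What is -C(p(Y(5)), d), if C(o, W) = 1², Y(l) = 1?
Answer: -1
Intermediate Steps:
A = 60 (A = 20 + 5*8 = 20 + 40 = 60)
p(u) = -1/180 (p(u) = -⅓/60 = -⅓*1/60 = -1/180)
d = -19 (d = 10 - 29 = -19)
C(o, W) = 1
-C(p(Y(5)), d) = -1*1 = -1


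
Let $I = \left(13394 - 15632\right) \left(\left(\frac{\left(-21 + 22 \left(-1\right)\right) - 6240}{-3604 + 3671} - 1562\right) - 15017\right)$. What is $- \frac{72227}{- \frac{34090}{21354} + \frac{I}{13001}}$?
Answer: $- \frac{671738716643493}{26677824434561} \approx -25.18$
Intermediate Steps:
$I = \frac{2500016088}{67}$ ($I = - 2238 \left(\left(\frac{\left(-21 - 22\right) - 6240}{67} - 1562\right) - 15017\right) = - 2238 \left(\left(\left(-43 - 6240\right) \frac{1}{67} - 1562\right) - 15017\right) = - 2238 \left(\left(\left(-6283\right) \frac{1}{67} - 1562\right) - 15017\right) = - 2238 \left(\left(- \frac{6283}{67} - 1562\right) - 15017\right) = - 2238 \left(- \frac{110937}{67} - 15017\right) = \left(-2238\right) \left(- \frac{1117076}{67}\right) = \frac{2500016088}{67} \approx 3.7314 \cdot 10^{7}$)
$- \frac{72227}{- \frac{34090}{21354} + \frac{I}{13001}} = - \frac{72227}{- \frac{34090}{21354} + \frac{2500016088}{67 \cdot 13001}} = - \frac{72227}{\left(-34090\right) \frac{1}{21354} + \frac{2500016088}{67} \cdot \frac{1}{13001}} = - \frac{72227}{- \frac{17045}{10677} + \frac{2500016088}{871067}} = - \frac{72227}{\frac{26677824434561}{9300382359}} = \left(-72227\right) \frac{9300382359}{26677824434561} = - \frac{671738716643493}{26677824434561}$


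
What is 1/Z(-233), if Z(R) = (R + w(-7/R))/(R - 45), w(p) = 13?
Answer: 139/110 ≈ 1.2636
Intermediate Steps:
Z(R) = (13 + R)/(-45 + R) (Z(R) = (R + 13)/(R - 45) = (13 + R)/(-45 + R))
1/Z(-233) = 1/((13 - 233)/(-45 - 233)) = 1/(-220/(-278)) = 1/(-1/278*(-220)) = 1/(110/139) = 139/110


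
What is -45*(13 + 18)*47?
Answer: -65565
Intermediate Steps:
-45*(13 + 18)*47 = -45*31*47 = -1395*47 = -65565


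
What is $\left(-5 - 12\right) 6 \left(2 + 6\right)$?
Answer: $-816$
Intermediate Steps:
$\left(-5 - 12\right) 6 \left(2 + 6\right) = \left(-5 - 12\right) 6 \cdot 8 = \left(-17\right) 48 = -816$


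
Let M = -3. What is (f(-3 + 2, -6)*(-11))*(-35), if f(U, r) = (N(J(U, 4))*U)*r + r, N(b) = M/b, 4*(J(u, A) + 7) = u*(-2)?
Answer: -16170/13 ≈ -1243.8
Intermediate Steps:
J(u, A) = -7 - u/2 (J(u, A) = -7 + (u*(-2))/4 = -7 + (-2*u)/4 = -7 - u/2)
N(b) = -3/b
f(U, r) = r - 3*U*r/(-7 - U/2) (f(U, r) = ((-3/(-7 - U/2))*U)*r + r = (-3*U/(-7 - U/2))*r + r = -3*U*r/(-7 - U/2) + r = r - 3*U*r/(-7 - U/2))
(f(-3 + 2, -6)*(-11))*(-35) = ((7*(-6)*(2 + (-3 + 2))/(14 + (-3 + 2)))*(-11))*(-35) = ((7*(-6)*(2 - 1)/(14 - 1))*(-11))*(-35) = ((7*(-6)*1/13)*(-11))*(-35) = ((7*(-6)*(1/13)*1)*(-11))*(-35) = -42/13*(-11)*(-35) = (462/13)*(-35) = -16170/13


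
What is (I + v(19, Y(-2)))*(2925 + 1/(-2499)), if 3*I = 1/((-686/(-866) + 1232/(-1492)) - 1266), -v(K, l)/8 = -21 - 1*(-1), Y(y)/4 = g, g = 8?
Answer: 717421761929743714/1532955215043 ≈ 4.6800e+5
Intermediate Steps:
Y(y) = 32 (Y(y) = 4*8 = 32)
v(K, l) = 160 (v(K, l) = -8*(-21 - 1*(-1)) = -8*(-21 + 1) = -8*(-20) = 160)
I = -161509/613427457 (I = 1/(3*((-686/(-866) + 1232/(-1492)) - 1266)) = 1/(3*((-686*(-1/866) + 1232*(-1/1492)) - 1266)) = 1/(3*((343/433 - 308/373) - 1266)) = 1/(3*(-5425/161509 - 1266)) = 1/(3*(-204475819/161509)) = (⅓)*(-161509/204475819) = -161509/613427457 ≈ -0.00026329)
(I + v(19, Y(-2)))*(2925 + 1/(-2499)) = (-161509/613427457 + 160)*(2925 + 1/(-2499)) = 98148231611*(2925 - 1/2499)/613427457 = (98148231611/613427457)*(7309574/2499) = 717421761929743714/1532955215043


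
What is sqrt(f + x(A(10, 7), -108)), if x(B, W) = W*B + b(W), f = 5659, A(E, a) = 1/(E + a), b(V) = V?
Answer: 11*sqrt(13243)/17 ≈ 74.462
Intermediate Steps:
x(B, W) = W + B*W (x(B, W) = W*B + W = B*W + W = W + B*W)
sqrt(f + x(A(10, 7), -108)) = sqrt(5659 - 108*(1 + 1/(10 + 7))) = sqrt(5659 - 108*(1 + 1/17)) = sqrt(5659 - 108*18/17) = sqrt(5659 - 1944/17) = sqrt(94259/17) = 11*sqrt(13243)/17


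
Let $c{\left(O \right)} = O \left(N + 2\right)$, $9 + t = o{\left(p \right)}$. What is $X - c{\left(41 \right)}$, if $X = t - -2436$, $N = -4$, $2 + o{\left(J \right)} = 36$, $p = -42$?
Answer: $2543$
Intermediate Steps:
$o{\left(J \right)} = 34$ ($o{\left(J \right)} = -2 + 36 = 34$)
$t = 25$ ($t = -9 + 34 = 25$)
$X = 2461$ ($X = 25 - -2436 = 25 + 2436 = 2461$)
$c{\left(O \right)} = - 2 O$ ($c{\left(O \right)} = O \left(-4 + 2\right) = O \left(-2\right) = - 2 O$)
$X - c{\left(41 \right)} = 2461 - \left(-2\right) 41 = 2461 - -82 = 2461 + 82 = 2543$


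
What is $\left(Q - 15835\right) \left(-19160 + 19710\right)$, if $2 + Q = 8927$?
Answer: $-3800500$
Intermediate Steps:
$Q = 8925$ ($Q = -2 + 8927 = 8925$)
$\left(Q - 15835\right) \left(-19160 + 19710\right) = \left(8925 - 15835\right) \left(-19160 + 19710\right) = \left(-6910\right) 550 = -3800500$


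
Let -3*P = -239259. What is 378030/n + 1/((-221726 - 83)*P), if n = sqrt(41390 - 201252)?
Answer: -1/17689933177 - 189015*I*sqrt(159862)/79931 ≈ -5.6529e-11 - 945.48*I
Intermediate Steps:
P = 79753 (P = -1/3*(-239259) = 79753)
n = I*sqrt(159862) (n = sqrt(-159862) = I*sqrt(159862) ≈ 399.83*I)
378030/n + 1/((-221726 - 83)*P) = 378030/((I*sqrt(159862))) + 1/(-221726 - 83*79753) = 378030*(-I*sqrt(159862)/159862) + (1/79753)/(-221809) = -189015*I*sqrt(159862)/79931 - 1/221809*1/79753 = -189015*I*sqrt(159862)/79931 - 1/17689933177 = -1/17689933177 - 189015*I*sqrt(159862)/79931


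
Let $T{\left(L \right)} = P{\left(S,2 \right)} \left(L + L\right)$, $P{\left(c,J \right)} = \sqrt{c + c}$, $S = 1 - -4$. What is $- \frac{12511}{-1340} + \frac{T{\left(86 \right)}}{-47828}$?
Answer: $\frac{12511}{1340} - \frac{43 \sqrt{10}}{11957} \approx 9.3252$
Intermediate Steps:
$S = 5$ ($S = 1 + 4 = 5$)
$P{\left(c,J \right)} = \sqrt{2} \sqrt{c}$ ($P{\left(c,J \right)} = \sqrt{2 c} = \sqrt{2} \sqrt{c}$)
$T{\left(L \right)} = 2 L \sqrt{10}$ ($T{\left(L \right)} = \sqrt{2} \sqrt{5} \left(L + L\right) = \sqrt{10} \cdot 2 L = 2 L \sqrt{10}$)
$- \frac{12511}{-1340} + \frac{T{\left(86 \right)}}{-47828} = - \frac{12511}{-1340} + \frac{2 \cdot 86 \sqrt{10}}{-47828} = \left(-12511\right) \left(- \frac{1}{1340}\right) + 172 \sqrt{10} \left(- \frac{1}{47828}\right) = \frac{12511}{1340} - \frac{43 \sqrt{10}}{11957}$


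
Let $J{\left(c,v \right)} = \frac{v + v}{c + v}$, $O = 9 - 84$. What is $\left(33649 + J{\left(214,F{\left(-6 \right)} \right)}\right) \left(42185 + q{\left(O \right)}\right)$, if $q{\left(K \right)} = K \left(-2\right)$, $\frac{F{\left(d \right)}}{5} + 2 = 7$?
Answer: $\frac{340464885935}{239} \approx 1.4245 \cdot 10^{9}$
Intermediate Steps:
$F{\left(d \right)} = 25$ ($F{\left(d \right)} = -10 + 5 \cdot 7 = -10 + 35 = 25$)
$O = -75$ ($O = 9 - 84 = -75$)
$q{\left(K \right)} = - 2 K$
$J{\left(c,v \right)} = \frac{2 v}{c + v}$
$\left(33649 + J{\left(214,F{\left(-6 \right)} \right)}\right) \left(42185 + q{\left(O \right)}\right) = \left(33649 + 2 \cdot 25 \frac{1}{214 + 25}\right) \left(42185 - -150\right) = \left(33649 + 2 \cdot 25 \cdot \frac{1}{239}\right) \left(42185 + 150\right) = \left(33649 + 2 \cdot 25 \cdot \frac{1}{239}\right) 42335 = \left(33649 + \frac{50}{239}\right) 42335 = \frac{8042161}{239} \cdot 42335 = \frac{340464885935}{239}$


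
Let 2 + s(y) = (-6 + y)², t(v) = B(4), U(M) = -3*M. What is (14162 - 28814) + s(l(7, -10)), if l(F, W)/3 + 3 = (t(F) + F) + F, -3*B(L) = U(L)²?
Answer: -965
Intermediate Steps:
B(L) = -3*L² (B(L) = -9*L²/3 = -3*L²)
t(v) = -48 (t(v) = -3*4² = -3*16 = -48)
l(F, W) = -153 + 6*F (l(F, W) = -9 + 3*((-48 + F) + F) = -9 + 3*(-48 + 2*F) = -9 + (-144 + 6*F) = -153 + 6*F)
s(y) = -2 + (-6 + y)²
(14162 - 28814) + s(l(7, -10)) = (14162 - 28814) + (-2 + (-6 + (-153 + 6*7))²) = -14652 + (-2 + (-6 + (-153 + 42))²) = -14652 + (-2 + (-6 - 111)²) = -14652 + (-2 + (-117)²) = -14652 + (-2 + 13689) = -14652 + 13687 = -965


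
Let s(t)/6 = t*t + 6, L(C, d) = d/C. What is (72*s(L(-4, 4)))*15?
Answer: 45360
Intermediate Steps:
s(t) = 36 + 6*t² (s(t) = 6*(t*t + 6) = 6*(t² + 6) = 6*(6 + t²) = 36 + 6*t²)
(72*s(L(-4, 4)))*15 = (72*(36 + 6*(4/(-4))²))*15 = (72*(36 + 6*(4*(-¼))²))*15 = (72*(36 + 6*(-1)²))*15 = (72*(36 + 6*1))*15 = (72*(36 + 6))*15 = (72*42)*15 = 3024*15 = 45360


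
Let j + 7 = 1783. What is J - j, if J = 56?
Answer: -1720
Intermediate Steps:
j = 1776 (j = -7 + 1783 = 1776)
J - j = 56 - 1*1776 = 56 - 1776 = -1720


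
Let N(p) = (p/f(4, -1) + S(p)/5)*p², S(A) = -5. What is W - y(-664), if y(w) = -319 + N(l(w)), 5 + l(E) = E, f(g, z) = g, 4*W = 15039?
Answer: 75306217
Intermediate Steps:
W = 15039/4 (W = (¼)*15039 = 15039/4 ≈ 3759.8)
l(E) = -5 + E
N(p) = p²*(-1 + p/4) (N(p) = (p/4 - 5/5)*p² = (p*(¼) - 5*⅕)*p² = (p/4 - 1)*p² = (-1 + p/4)*p² = p²*(-1 + p/4))
y(w) = -319 + (-5 + w)²*(-9 + w)/4 (y(w) = -319 + (-5 + w)²*(-4 + (-5 + w))/4 = -319 + (-5 + w)²*(-9 + w)/4)
W - y(-664) = 15039/4 - (-319 - (-5 - 664)² + (-5 - 664)³/4) = 15039/4 - (-319 - 1*(-669)² + (¼)*(-669)³) = 15039/4 - (-319 - 1*447561 + (¼)*(-299418309)) = 15039/4 - (-319 - 447561 - 299418309/4) = 15039/4 - 1*(-301209829/4) = 15039/4 + 301209829/4 = 75306217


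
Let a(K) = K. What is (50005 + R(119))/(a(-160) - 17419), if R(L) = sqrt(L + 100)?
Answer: -50005/17579 - sqrt(219)/17579 ≈ -2.8454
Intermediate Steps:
R(L) = sqrt(100 + L)
(50005 + R(119))/(a(-160) - 17419) = (50005 + sqrt(100 + 119))/(-160 - 17419) = (50005 + sqrt(219))/(-17579) = (50005 + sqrt(219))*(-1/17579) = -50005/17579 - sqrt(219)/17579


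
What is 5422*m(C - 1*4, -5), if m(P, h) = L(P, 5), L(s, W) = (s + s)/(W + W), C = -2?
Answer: -32532/5 ≈ -6506.4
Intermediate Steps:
L(s, W) = s/W (L(s, W) = (2*s)/((2*W)) = (2*s)*(1/(2*W)) = s/W)
m(P, h) = P/5
5422*m(C - 1*4, -5) = 5422*((-2 - 1*4)/5) = 5422*((-2 - 4)/5) = 5422*((1/5)*(-6)) = 5422*(-6/5) = -32532/5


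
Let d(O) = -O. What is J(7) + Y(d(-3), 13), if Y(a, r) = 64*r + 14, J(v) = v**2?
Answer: 895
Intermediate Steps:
Y(a, r) = 14 + 64*r
J(7) + Y(d(-3), 13) = 7**2 + (14 + 64*13) = 49 + (14 + 832) = 49 + 846 = 895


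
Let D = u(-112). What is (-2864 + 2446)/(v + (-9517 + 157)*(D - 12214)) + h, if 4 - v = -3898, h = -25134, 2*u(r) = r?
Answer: -1443333799043/57425551 ≈ -25134.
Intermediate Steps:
u(r) = r/2
D = -56 (D = (½)*(-112) = -56)
v = 3902 (v = 4 - 1*(-3898) = 4 + 3898 = 3902)
(-2864 + 2446)/(v + (-9517 + 157)*(D - 12214)) + h = (-2864 + 2446)/(3902 + (-9517 + 157)*(-56 - 12214)) - 25134 = -418/(3902 - 9360*(-12270)) - 25134 = -418/(3902 + 114847200) - 25134 = -418/114851102 - 25134 = -418*1/114851102 - 25134 = -209/57425551 - 25134 = -1443333799043/57425551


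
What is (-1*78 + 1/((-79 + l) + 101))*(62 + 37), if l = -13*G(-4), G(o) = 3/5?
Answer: -547767/71 ≈ -7715.0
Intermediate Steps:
G(o) = 3/5 (G(o) = 3*(1/5) = 3/5)
l = -39/5 (l = -13*3/5 = -39/5 ≈ -7.8000)
(-1*78 + 1/((-79 + l) + 101))*(62 + 37) = (-1*78 + 1/((-79 - 39/5) + 101))*(62 + 37) = (-78 + 1/(-434/5 + 101))*99 = (-78 + 1/(71/5))*99 = (-78 + 5/71)*99 = -5533/71*99 = -547767/71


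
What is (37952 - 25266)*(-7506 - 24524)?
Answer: -406332580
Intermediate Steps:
(37952 - 25266)*(-7506 - 24524) = 12686*(-32030) = -406332580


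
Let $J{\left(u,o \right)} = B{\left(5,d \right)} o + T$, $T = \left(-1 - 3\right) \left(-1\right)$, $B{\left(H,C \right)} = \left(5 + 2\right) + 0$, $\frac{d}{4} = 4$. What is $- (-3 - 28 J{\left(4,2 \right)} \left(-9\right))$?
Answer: $-4533$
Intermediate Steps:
$d = 16$ ($d = 4 \cdot 4 = 16$)
$B{\left(H,C \right)} = 7$ ($B{\left(H,C \right)} = 7 + 0 = 7$)
$T = 4$ ($T = \left(-4\right) \left(-1\right) = 4$)
$J{\left(u,o \right)} = 4 + 7 o$ ($J{\left(u,o \right)} = 7 o + 4 = 4 + 7 o$)
$- (-3 - 28 J{\left(4,2 \right)} \left(-9\right)) = - (-3 - 28 \left(4 + 7 \cdot 2\right) \left(-9\right)) = - (-3 - 28 \left(4 + 14\right) \left(-9\right)) = - (-3 - 28 \cdot 18 \left(-9\right)) = - (-3 - -4536) = - (-3 + 4536) = \left(-1\right) 4533 = -4533$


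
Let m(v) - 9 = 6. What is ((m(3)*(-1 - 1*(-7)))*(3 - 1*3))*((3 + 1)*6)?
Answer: 0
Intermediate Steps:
m(v) = 15 (m(v) = 9 + 6 = 15)
((m(3)*(-1 - 1*(-7)))*(3 - 1*3))*((3 + 1)*6) = ((15*(-1 - 1*(-7)))*(3 - 1*3))*((3 + 1)*6) = ((15*(-1 + 7))*(3 - 3))*(4*6) = ((15*6)*0)*24 = (90*0)*24 = 0*24 = 0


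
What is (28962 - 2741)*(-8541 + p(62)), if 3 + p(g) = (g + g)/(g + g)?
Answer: -224006003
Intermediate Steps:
p(g) = -2 (p(g) = -3 + (g + g)/(g + g) = -3 + (2*g)/((2*g)) = -3 + (2*g)*(1/(2*g)) = -3 + 1 = -2)
(28962 - 2741)*(-8541 + p(62)) = (28962 - 2741)*(-8541 - 2) = 26221*(-8543) = -224006003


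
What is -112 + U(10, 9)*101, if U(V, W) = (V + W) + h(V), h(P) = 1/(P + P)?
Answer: 36241/20 ≈ 1812.1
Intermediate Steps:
h(P) = 1/(2*P)
U(V, W) = V + W + 1/(2*V) (U(V, W) = (V + W) + 1/(2*V) = V + W + 1/(2*V))
-112 + U(10, 9)*101 = -112 + (10 + 9 + (½)/10)*101 = -112 + (10 + 9 + (½)*(⅒))*101 = -112 + (10 + 9 + 1/20)*101 = -112 + (381/20)*101 = -112 + 38481/20 = 36241/20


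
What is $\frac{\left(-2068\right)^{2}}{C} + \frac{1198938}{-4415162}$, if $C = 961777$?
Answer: $\frac{8864438390131}{2123200631437} \approx 4.175$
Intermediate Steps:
$\frac{\left(-2068\right)^{2}}{C} + \frac{1198938}{-4415162} = \frac{\left(-2068\right)^{2}}{961777} + \frac{1198938}{-4415162} = 4276624 \cdot \frac{1}{961777} + 1198938 \left(- \frac{1}{4415162}\right) = \frac{4276624}{961777} - \frac{599469}{2207581} = \frac{8864438390131}{2123200631437}$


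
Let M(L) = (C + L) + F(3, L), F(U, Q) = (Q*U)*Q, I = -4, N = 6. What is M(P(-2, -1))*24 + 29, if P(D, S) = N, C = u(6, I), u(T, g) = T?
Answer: 2909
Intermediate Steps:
F(U, Q) = U*Q²
C = 6
P(D, S) = 6
M(L) = 6 + L + 3*L² (M(L) = (6 + L) + 3*L² = 6 + L + 3*L²)
M(P(-2, -1))*24 + 29 = (6 + 6 + 3*6²)*24 + 29 = (6 + 6 + 3*36)*24 + 29 = (6 + 6 + 108)*24 + 29 = 120*24 + 29 = 2880 + 29 = 2909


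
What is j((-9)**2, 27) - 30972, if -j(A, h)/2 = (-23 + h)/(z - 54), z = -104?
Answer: -2446784/79 ≈ -30972.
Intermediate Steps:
j(A, h) = -23/79 + h/79 (j(A, h) = -2*(-23 + h)/(-104 - 54) = -2*(-23 + h)/(-158) = -2*(-23 + h)*(-1)/158 = -2*(23/158 - h/158) = -23/79 + h/79)
j((-9)**2, 27) - 30972 = (-23/79 + (1/79)*27) - 30972 = (-23/79 + 27/79) - 30972 = 4/79 - 30972 = -2446784/79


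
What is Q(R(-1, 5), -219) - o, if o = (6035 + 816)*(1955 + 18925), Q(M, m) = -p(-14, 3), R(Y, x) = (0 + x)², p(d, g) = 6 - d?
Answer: -143048900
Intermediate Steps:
R(Y, x) = x²
Q(M, m) = -20 (Q(M, m) = -(6 - 1*(-14)) = -(6 + 14) = -1*20 = -20)
o = 143048880 (o = 6851*20880 = 143048880)
Q(R(-1, 5), -219) - o = -20 - 1*143048880 = -20 - 143048880 = -143048900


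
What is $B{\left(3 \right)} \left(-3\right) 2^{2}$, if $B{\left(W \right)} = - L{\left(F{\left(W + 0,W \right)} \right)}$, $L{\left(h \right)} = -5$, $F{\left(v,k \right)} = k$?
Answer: $-60$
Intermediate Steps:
$B{\left(W \right)} = 5$ ($B{\left(W \right)} = \left(-1\right) \left(-5\right) = 5$)
$B{\left(3 \right)} \left(-3\right) 2^{2} = 5 \left(-3\right) 2^{2} = \left(-15\right) 4 = -60$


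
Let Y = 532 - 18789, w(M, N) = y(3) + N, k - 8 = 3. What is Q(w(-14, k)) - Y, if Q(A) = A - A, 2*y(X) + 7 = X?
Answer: 18257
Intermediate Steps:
k = 11 (k = 8 + 3 = 11)
y(X) = -7/2 + X/2
w(M, N) = -2 + N (w(M, N) = (-7/2 + (1/2)*3) + N = (-7/2 + 3/2) + N = -2 + N)
Q(A) = 0
Y = -18257
Q(w(-14, k)) - Y = 0 - 1*(-18257) = 0 + 18257 = 18257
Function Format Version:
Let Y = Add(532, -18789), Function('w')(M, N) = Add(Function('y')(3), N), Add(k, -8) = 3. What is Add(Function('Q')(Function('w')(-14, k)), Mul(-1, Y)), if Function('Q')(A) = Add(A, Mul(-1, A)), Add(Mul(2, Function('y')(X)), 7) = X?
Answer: 18257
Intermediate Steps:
k = 11 (k = Add(8, 3) = 11)
Function('y')(X) = Add(Rational(-7, 2), Mul(Rational(1, 2), X))
Function('w')(M, N) = Add(-2, N) (Function('w')(M, N) = Add(Add(Rational(-7, 2), Mul(Rational(1, 2), 3)), N) = Add(Add(Rational(-7, 2), Rational(3, 2)), N) = Add(-2, N))
Function('Q')(A) = 0
Y = -18257
Add(Function('Q')(Function('w')(-14, k)), Mul(-1, Y)) = Add(0, Mul(-1, -18257)) = Add(0, 18257) = 18257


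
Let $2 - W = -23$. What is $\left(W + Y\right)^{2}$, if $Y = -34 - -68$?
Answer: $3481$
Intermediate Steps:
$Y = 34$ ($Y = -34 + 68 = 34$)
$W = 25$ ($W = 2 - -23 = 2 + 23 = 25$)
$\left(W + Y\right)^{2} = \left(25 + 34\right)^{2} = 59^{2} = 3481$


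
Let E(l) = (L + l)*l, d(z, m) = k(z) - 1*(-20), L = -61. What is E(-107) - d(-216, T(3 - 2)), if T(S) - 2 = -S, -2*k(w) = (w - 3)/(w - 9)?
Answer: 2693473/150 ≈ 17957.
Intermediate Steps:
k(w) = -(-3 + w)/(2*(-9 + w)) (k(w) = -(w - 3)/(2*(w - 9)) = -(-3 + w)/(2*(-9 + w)))
T(S) = 2 - S
d(z, m) = 20 + (3 - z)/(2*(-9 + z)) (d(z, m) = (3 - z)/(2*(-9 + z)) - 1*(-20) = (3 - z)/(2*(-9 + z)) + 20 = 20 + (3 - z)/(2*(-9 + z)))
E(l) = l*(-61 + l) (E(l) = (-61 + l)*l = l*(-61 + l))
E(-107) - d(-216, T(3 - 2)) = -107*(-61 - 107) - 3*(-119 + 13*(-216))/(2*(-9 - 216)) = -107*(-168) - 3*(-119 - 2808)/(2*(-225)) = 17976 - 3*(-1)*(-2927)/(2*225) = 17976 - 1*2927/150 = 17976 - 2927/150 = 2693473/150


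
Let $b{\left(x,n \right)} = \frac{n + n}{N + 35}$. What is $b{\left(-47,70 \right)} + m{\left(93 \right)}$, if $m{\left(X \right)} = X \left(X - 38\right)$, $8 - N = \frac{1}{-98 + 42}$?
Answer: $\frac{12329875}{2409} \approx 5118.3$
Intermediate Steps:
$N = \frac{449}{56}$ ($N = 8 - \frac{1}{-98 + 42} = 8 - \frac{1}{-56} = 8 - - \frac{1}{56} = 8 + \frac{1}{56} = \frac{449}{56} \approx 8.0179$)
$b{\left(x,n \right)} = \frac{112 n}{2409}$ ($b{\left(x,n \right)} = \frac{n + n}{\frac{449}{56} + 35} = \frac{2 n}{\frac{2409}{56}} = 2 n \frac{56}{2409} = \frac{112 n}{2409}$)
$m{\left(X \right)} = X \left(-38 + X\right)$
$b{\left(-47,70 \right)} + m{\left(93 \right)} = \frac{112}{2409} \cdot 70 + 93 \left(-38 + 93\right) = \frac{7840}{2409} + 93 \cdot 55 = \frac{7840}{2409} + 5115 = \frac{12329875}{2409}$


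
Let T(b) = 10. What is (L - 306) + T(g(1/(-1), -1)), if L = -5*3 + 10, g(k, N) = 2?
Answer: -301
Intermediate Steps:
L = -5 (L = -15 + 10 = -5)
(L - 306) + T(g(1/(-1), -1)) = (-5 - 306) + 10 = -311 + 10 = -301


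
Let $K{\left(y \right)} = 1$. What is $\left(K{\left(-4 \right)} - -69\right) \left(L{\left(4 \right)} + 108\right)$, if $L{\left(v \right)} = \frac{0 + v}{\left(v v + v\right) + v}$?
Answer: $\frac{22715}{3} \approx 7571.7$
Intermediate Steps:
$L{\left(v \right)} = \frac{v}{v^{2} + 2 v}$ ($L{\left(v \right)} = \frac{v}{\left(v^{2} + v\right) + v} = \frac{v}{\left(v + v^{2}\right) + v} = \frac{v}{v^{2} + 2 v}$)
$\left(K{\left(-4 \right)} - -69\right) \left(L{\left(4 \right)} + 108\right) = \left(1 - -69\right) \left(\frac{1}{2 + 4} + 108\right) = \left(1 + 69\right) \left(\frac{1}{6} + 108\right) = 70 \left(\frac{1}{6} + 108\right) = 70 \cdot \frac{649}{6} = \frac{22715}{3}$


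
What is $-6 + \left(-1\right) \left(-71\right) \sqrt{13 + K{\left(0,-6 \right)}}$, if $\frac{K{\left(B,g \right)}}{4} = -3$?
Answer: $65$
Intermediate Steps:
$K{\left(B,g \right)} = -12$ ($K{\left(B,g \right)} = 4 \left(-3\right) = -12$)
$-6 + \left(-1\right) \left(-71\right) \sqrt{13 + K{\left(0,-6 \right)}} = -6 + \left(-1\right) \left(-71\right) \sqrt{13 - 12} = -6 + 71 \sqrt{1} = -6 + 71 \cdot 1 = -6 + 71 = 65$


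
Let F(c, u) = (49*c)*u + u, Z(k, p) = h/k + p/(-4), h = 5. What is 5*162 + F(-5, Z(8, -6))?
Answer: 583/2 ≈ 291.50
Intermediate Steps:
Z(k, p) = 5/k - p/4 (Z(k, p) = 5/k + p/(-4) = 5/k + p*(-1/4) = 5/k - p/4)
F(c, u) = u + 49*c*u (F(c, u) = 49*c*u + u = u + 49*c*u)
5*162 + F(-5, Z(8, -6)) = 5*162 + (5/8 - 1/4*(-6))*(1 + 49*(-5)) = 810 + (5*(1/8) + 3/2)*(1 - 245) = 810 + (5/8 + 3/2)*(-244) = 810 + (17/8)*(-244) = 810 - 1037/2 = 583/2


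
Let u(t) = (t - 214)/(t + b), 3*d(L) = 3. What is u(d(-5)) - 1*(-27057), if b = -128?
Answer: 3436452/127 ≈ 27059.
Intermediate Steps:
d(L) = 1 (d(L) = (1/3)*3 = 1)
u(t) = (-214 + t)/(-128 + t) (u(t) = (t - 214)/(t - 128) = (-214 + t)/(-128 + t))
u(d(-5)) - 1*(-27057) = (-214 + 1)/(-128 + 1) - 1*(-27057) = -213/(-127) + 27057 = -1/127*(-213) + 27057 = 213/127 + 27057 = 3436452/127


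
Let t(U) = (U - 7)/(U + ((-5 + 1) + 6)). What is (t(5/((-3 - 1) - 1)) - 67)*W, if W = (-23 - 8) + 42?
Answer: -825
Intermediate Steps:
W = 11 (W = -31 + 42 = 11)
t(U) = (-7 + U)/(2 + U) (t(U) = (-7 + U)/(U + (-4 + 6)) = (-7 + U)/(U + 2) = (-7 + U)/(2 + U))
(t(5/((-3 - 1) - 1)) - 67)*W = ((-7 + 5/((-3 - 1) - 1))/(2 + 5/((-3 - 1) - 1)) - 67)*11 = ((-7 + 5/(-4 - 1))/(2 + 5/(-4 - 1)) - 67)*11 = ((-7 + 5/(-5))/(2 + 5/(-5)) - 67)*11 = ((-7 + 5*(-⅕))/(2 + 5*(-⅕)) - 67)*11 = ((-7 - 1)/(2 - 1) - 67)*11 = (-8/1 - 67)*11 = (1*(-8) - 67)*11 = (-8 - 67)*11 = -75*11 = -825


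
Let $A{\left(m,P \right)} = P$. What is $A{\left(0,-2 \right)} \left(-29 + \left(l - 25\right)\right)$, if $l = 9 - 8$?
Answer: $106$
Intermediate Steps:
$l = 1$
$A{\left(0,-2 \right)} \left(-29 + \left(l - 25\right)\right) = - 2 \left(-29 + \left(1 - 25\right)\right) = - 2 \left(-29 - 24\right) = \left(-2\right) \left(-53\right) = 106$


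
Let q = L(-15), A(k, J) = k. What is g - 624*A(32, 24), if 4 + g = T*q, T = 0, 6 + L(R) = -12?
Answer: -19972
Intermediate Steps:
L(R) = -18 (L(R) = -6 - 12 = -18)
q = -18
g = -4 (g = -4 + 0*(-18) = -4 + 0 = -4)
g - 624*A(32, 24) = -4 - 624*32 = -4 - 19968 = -19972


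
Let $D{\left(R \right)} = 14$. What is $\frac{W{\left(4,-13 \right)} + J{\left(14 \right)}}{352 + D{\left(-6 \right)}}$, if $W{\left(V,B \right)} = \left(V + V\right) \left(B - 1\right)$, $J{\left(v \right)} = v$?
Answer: $- \frac{49}{183} \approx -0.26776$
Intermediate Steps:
$W{\left(V,B \right)} = 2 V \left(-1 + B\right)$
$\frac{W{\left(4,-13 \right)} + J{\left(14 \right)}}{352 + D{\left(-6 \right)}} = \frac{2 \cdot 4 \left(-1 - 13\right) + 14}{352 + 14} = \frac{2 \cdot 4 \left(-14\right) + 14}{366} = \left(-112 + 14\right) \frac{1}{366} = \left(-98\right) \frac{1}{366} = - \frac{49}{183}$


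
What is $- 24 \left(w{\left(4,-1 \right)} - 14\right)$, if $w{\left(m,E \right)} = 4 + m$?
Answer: $144$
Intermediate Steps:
$- 24 \left(w{\left(4,-1 \right)} - 14\right) = - 24 \left(\left(4 + 4\right) - 14\right) = - 24 \left(8 - 14\right) = \left(-24\right) \left(-6\right) = 144$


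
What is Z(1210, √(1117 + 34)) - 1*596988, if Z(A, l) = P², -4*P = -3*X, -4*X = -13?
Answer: -152827407/256 ≈ -5.9698e+5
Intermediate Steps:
X = 13/4 (X = -¼*(-13) = 13/4 ≈ 3.2500)
P = 39/16 (P = -(-3)*13/(4*4) = -¼*(-39/4) = 39/16 ≈ 2.4375)
Z(A, l) = 1521/256 (Z(A, l) = (39/16)² = 1521/256)
Z(1210, √(1117 + 34)) - 1*596988 = 1521/256 - 1*596988 = 1521/256 - 596988 = -152827407/256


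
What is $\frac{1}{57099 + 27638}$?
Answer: $\frac{1}{84737} \approx 1.1801 \cdot 10^{-5}$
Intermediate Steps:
$\frac{1}{57099 + 27638} = \frac{1}{84737}$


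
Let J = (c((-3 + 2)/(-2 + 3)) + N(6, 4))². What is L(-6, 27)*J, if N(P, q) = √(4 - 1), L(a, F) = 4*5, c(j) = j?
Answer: 80 - 40*√3 ≈ 10.718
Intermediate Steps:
L(a, F) = 20
N(P, q) = √3
J = (-1 + √3)² (J = ((-3 + 2)/(-2 + 3) + √3)² = (-1/1 + √3)² = (-1*1 + √3)² = (-1 + √3)² ≈ 0.53590)
L(-6, 27)*J = 20*(1 - √3)²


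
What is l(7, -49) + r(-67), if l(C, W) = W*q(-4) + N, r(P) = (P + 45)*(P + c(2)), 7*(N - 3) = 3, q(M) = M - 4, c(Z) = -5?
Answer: 13856/7 ≈ 1979.4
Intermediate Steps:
q(M) = -4 + M
N = 24/7 (N = 3 + (⅐)*3 = 3 + 3/7 = 24/7 ≈ 3.4286)
r(P) = (-5 + P)*(45 + P) (r(P) = (P + 45)*(P - 5) = (45 + P)*(-5 + P) = (-5 + P)*(45 + P))
l(C, W) = 24/7 - 8*W (l(C, W) = W*(-4 - 4) + 24/7 = W*(-8) + 24/7 = -8*W + 24/7 = 24/7 - 8*W)
l(7, -49) + r(-67) = (24/7 - 8*(-49)) + (-225 + (-67)² + 40*(-67)) = (24/7 + 392) + (-225 + 4489 - 2680) = 2768/7 + 1584 = 13856/7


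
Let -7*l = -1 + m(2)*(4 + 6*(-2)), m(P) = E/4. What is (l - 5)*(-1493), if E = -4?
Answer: 8958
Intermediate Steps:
m(P) = -1 (m(P) = -4/4 = -4*¼ = -1)
l = -1 (l = -(-1 - (4 + 6*(-2)))/7 = -(-1 - (4 - 12))/7 = -(-1 - 1*(-8))/7 = -(-1 + 8)/7 = -⅐*7 = -1)
(l - 5)*(-1493) = (-1 - 5)*(-1493) = -6*(-1493) = 8958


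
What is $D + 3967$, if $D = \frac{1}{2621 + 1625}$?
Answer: $\frac{16843883}{4246} \approx 3967.0$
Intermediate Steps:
$D = \frac{1}{4246} \approx 0.00023552$
$D + 3967 = \frac{1}{4246} + 3967 = \frac{16843883}{4246}$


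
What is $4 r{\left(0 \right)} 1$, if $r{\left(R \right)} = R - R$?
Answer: $0$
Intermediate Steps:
$r{\left(R \right)} = 0$
$4 r{\left(0 \right)} 1 = 4 \cdot 0 \cdot 1 = 0 \cdot 1 = 0$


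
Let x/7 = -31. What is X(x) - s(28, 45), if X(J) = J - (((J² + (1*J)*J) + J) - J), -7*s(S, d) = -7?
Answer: -94396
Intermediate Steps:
s(S, d) = 1 (s(S, d) = -⅐*(-7) = 1)
x = -217 (x = 7*(-31) = -217)
X(J) = J - 2*J² (X(J) = J - (((J² + J*J) + J) - J) = J - (((J² + J²) + J) - J) = J - ((2*J² + J) - J) = J - ((J + 2*J²) - J) = J - 2*J²)
X(x) - s(28, 45) = -217*(1 - 2*(-217)) - 1*1 = -217*(1 + 434) - 1 = -217*435 - 1 = -94395 - 1 = -94396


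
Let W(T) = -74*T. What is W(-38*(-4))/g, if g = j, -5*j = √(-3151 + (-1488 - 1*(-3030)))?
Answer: -56240*I*√1609/1609 ≈ -1402.1*I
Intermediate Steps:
j = -I*√1609/5 (j = -√(-3151 + (-1488 - 1*(-3030)))/5 = -√(-3151 + (-1488 + 3030))/5 = -√(-3151 + 1542)/5 = -I*√1609/5 ≈ -8.0225*I)
g = -I*√1609/5 ≈ -8.0225*I
W(-38*(-4))/g = (-(-2812)*(-4))/((-I*√1609/5)) = (-74*152)*(5*I*√1609/1609) = -56240*I*√1609/1609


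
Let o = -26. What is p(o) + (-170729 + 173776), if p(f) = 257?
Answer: 3304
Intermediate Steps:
p(o) + (-170729 + 173776) = 257 + (-170729 + 173776) = 257 + 3047 = 3304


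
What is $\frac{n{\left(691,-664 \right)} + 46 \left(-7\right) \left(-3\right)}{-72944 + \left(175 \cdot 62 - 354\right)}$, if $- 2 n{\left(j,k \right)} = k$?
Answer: $- \frac{649}{31224} \approx -0.020785$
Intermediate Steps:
$n{\left(j,k \right)} = - \frac{k}{2}$
$\frac{n{\left(691,-664 \right)} + 46 \left(-7\right) \left(-3\right)}{-72944 + \left(175 \cdot 62 - 354\right)} = \frac{\left(- \frac{1}{2}\right) \left(-664\right) + 46 \left(-7\right) \left(-3\right)}{-72944 + \left(175 \cdot 62 - 354\right)} = \frac{332 - -966}{-72944 + \left(10850 - 354\right)} = \frac{332 + 966}{-72944 + 10496} = \frac{1298}{-62448} = 1298 \left(- \frac{1}{62448}\right) = - \frac{649}{31224}$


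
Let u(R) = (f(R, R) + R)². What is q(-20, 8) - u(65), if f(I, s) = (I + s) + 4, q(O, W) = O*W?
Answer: -39761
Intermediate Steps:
f(I, s) = 4 + I + s
u(R) = (4 + 3*R)² (u(R) = ((4 + R + R) + R)² = ((4 + 2*R) + R)² = (4 + 3*R)²)
q(-20, 8) - u(65) = -20*8 - (4 + 3*65)² = -160 - (4 + 195)² = -160 - 1*199² = -160 - 1*39601 = -160 - 39601 = -39761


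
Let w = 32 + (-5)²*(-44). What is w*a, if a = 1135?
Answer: -1212180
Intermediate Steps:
w = -1068 (w = 32 + 25*(-44) = 32 - 1100 = -1068)
w*a = -1068*1135 = -1212180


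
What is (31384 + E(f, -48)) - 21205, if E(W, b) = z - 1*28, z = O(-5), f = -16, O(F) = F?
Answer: 10146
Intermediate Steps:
z = -5
E(W, b) = -33 (E(W, b) = -5 - 1*28 = -5 - 28 = -33)
(31384 + E(f, -48)) - 21205 = (31384 - 33) - 21205 = 31351 - 21205 = 10146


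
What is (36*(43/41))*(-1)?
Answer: -1548/41 ≈ -37.756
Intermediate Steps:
(36*(43/41))*(-1) = (1548/41)*(-1) = -1548/41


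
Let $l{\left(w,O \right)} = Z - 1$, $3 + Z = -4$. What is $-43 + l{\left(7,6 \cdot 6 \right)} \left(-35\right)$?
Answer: $237$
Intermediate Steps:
$Z = -7$ ($Z = -3 - 4 = -7$)
$l{\left(w,O \right)} = -8$ ($l{\left(w,O \right)} = -7 - 1 = -8$)
$-43 + l{\left(7,6 \cdot 6 \right)} \left(-35\right) = -43 - -280 = -43 + 280 = 237$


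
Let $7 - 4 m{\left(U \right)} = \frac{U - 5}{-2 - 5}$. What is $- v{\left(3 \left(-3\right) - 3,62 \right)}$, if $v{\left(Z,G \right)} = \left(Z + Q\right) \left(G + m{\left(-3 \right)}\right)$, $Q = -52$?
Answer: $\frac{28432}{7} \approx 4061.7$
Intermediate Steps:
$m{\left(U \right)} = \frac{11}{7} + \frac{U}{28}$ ($m{\left(U \right)} = \frac{7}{4} - \frac{\left(U - 5\right) \frac{1}{-2 - 5}}{4} = \frac{7}{4} - \frac{\left(-5 + U\right) \frac{1}{-7}}{4} = \frac{7}{4} - \frac{\left(-5 + U\right) \left(- \frac{1}{7}\right)}{4} = \frac{7}{4} - \frac{\frac{5}{7} - \frac{U}{7}}{4} = \frac{7}{4} + \left(- \frac{5}{28} + \frac{U}{28}\right) = \frac{11}{7} + \frac{U}{28}$)
$v{\left(Z,G \right)} = \left(-52 + Z\right) \left(\frac{41}{28} + G\right)$ ($v{\left(Z,G \right)} = \left(Z - 52\right) \left(G + \left(\frac{11}{7} + \frac{1}{28} \left(-3\right)\right)\right) = \left(-52 + Z\right) \left(G + \left(\frac{11}{7} - \frac{3}{28}\right)\right) = \left(-52 + Z\right) \left(G + \frac{41}{28}\right) = \left(-52 + Z\right) \left(\frac{41}{28} + G\right)$)
$- v{\left(3 \left(-3\right) - 3,62 \right)} = - (- \frac{533}{7} - 3224 + \frac{41 \left(3 \left(-3\right) - 3\right)}{28} + 62 \left(3 \left(-3\right) - 3\right)) = - (- \frac{533}{7} - 3224 + \frac{41 \left(-9 - 3\right)}{28} + 62 \left(-9 - 3\right)) = - (- \frac{533}{7} - 3224 + \frac{41}{28} \left(-12\right) + 62 \left(-12\right)) = - (- \frac{533}{7} - 3224 - \frac{123}{7} - 744) = \left(-1\right) \left(- \frac{28432}{7}\right) = \frac{28432}{7}$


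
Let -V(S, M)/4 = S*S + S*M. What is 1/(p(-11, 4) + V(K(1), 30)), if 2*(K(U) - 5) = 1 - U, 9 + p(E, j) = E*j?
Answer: -1/753 ≈ -0.0013280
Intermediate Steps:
p(E, j) = -9 + E*j
K(U) = 11/2 - U/2 (K(U) = 5 + (1 - U)/2 = 5 + (½ - U/2) = 11/2 - U/2)
V(S, M) = -4*S² - 4*M*S (V(S, M) = -4*(S*S + S*M) = -4*(S² + M*S) = -4*S² - 4*M*S)
1/(p(-11, 4) + V(K(1), 30)) = 1/((-9 - 11*4) - 4*(11/2 - ½*1)*(30 + (11/2 - ½*1))) = 1/((-9 - 44) - 4*(11/2 - ½)*(30 + (11/2 - ½))) = 1/(-53 - 4*5*(30 + 5)) = 1/(-53 - 4*5*35) = 1/(-53 - 700) = 1/(-753) = -1/753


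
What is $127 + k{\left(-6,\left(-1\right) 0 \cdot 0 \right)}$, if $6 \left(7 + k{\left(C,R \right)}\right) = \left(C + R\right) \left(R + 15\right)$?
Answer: $105$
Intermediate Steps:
$k{\left(C,R \right)} = -7 + \frac{\left(15 + R\right) \left(C + R\right)}{6}$ ($k{\left(C,R \right)} = -7 + \frac{\left(C + R\right) \left(R + 15\right)}{6} = -7 + \frac{\left(C + R\right) \left(15 + R\right)}{6} = -7 + \frac{\left(15 + R\right) \left(C + R\right)}{6}$)
$127 + k{\left(-6,\left(-1\right) 0 \cdot 0 \right)} = 127 + \left(-7 + \frac{\left(\left(-1\right) 0 \cdot 0\right)^{2}}{6} + \frac{5}{2} \left(-6\right) + \frac{5 \left(-1\right) 0 \cdot 0}{2} + \frac{1}{6} \left(-6\right) \left(-1\right) 0 \cdot 0\right) = 127 + \left(-7 + \frac{\left(0 \cdot 0\right)^{2}}{6} - 15 + \frac{5 \cdot 0 \cdot 0}{2} + \frac{1}{6} \left(-6\right) 0 \cdot 0\right) = 127 + \left(-7 + \frac{0^{2}}{6} - 15 + \frac{5}{2} \cdot 0 + \frac{1}{6} \left(-6\right) 0\right) = 127 + \left(-7 + \frac{1}{6} \cdot 0 - 15 + 0 + 0\right) = 127 + \left(-7 + 0 - 15 + 0 + 0\right) = 127 - 22 = 105$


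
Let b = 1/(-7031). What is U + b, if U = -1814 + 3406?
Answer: 11193351/7031 ≈ 1592.0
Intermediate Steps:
b = -1/7031 ≈ -0.00014223
U = 1592
U + b = 1592 - 1/7031 = 11193351/7031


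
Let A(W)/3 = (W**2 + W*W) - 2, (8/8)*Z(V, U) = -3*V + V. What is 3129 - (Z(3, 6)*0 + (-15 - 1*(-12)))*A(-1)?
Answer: 3129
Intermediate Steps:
Z(V, U) = -2*V (Z(V, U) = -3*V + V = -2*V)
A(W) = -6 + 6*W**2 (A(W) = 3*((W**2 + W*W) - 2) = 3*((W**2 + W**2) - 2) = 3*(2*W**2 - 2) = 3*(-2 + 2*W**2) = -6 + 6*W**2)
3129 - (Z(3, 6)*0 + (-15 - 1*(-12)))*A(-1) = 3129 - (-2*3*0 + (-15 - 1*(-12)))*(-6 + 6*(-1)**2) = 3129 - (-6*0 + (-15 + 12))*(-6 + 6*1) = 3129 - (0 - 3)*(-6 + 6) = 3129 - (-3)*0 = 3129 - 1*0 = 3129 + 0 = 3129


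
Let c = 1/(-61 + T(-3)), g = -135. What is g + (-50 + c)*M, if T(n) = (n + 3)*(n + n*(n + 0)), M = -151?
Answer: 452466/61 ≈ 7417.5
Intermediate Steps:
T(n) = (3 + n)*(n + n²) (T(n) = (3 + n)*(n + n*n) = (3 + n)*(n + n²))
c = -1/61 (c = 1/(-61 - 3*(3 + (-3)² + 4*(-3))) = 1/(-61 - 3*(3 + 9 - 12)) = 1/(-61 - 3*0) = 1/(-61 + 0) = 1/(-61) = -1/61 ≈ -0.016393)
g + (-50 + c)*M = -135 + (-50 - 1/61)*(-151) = -135 - 3051/61*(-151) = -135 + 460701/61 = 452466/61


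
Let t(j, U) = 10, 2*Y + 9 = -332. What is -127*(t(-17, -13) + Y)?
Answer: 40767/2 ≈ 20384.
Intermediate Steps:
Y = -341/2 (Y = -9/2 + (½)*(-332) = -9/2 - 166 = -341/2 ≈ -170.50)
-127*(t(-17, -13) + Y) = -127*(10 - 341/2) = -127*(-321/2) = 40767/2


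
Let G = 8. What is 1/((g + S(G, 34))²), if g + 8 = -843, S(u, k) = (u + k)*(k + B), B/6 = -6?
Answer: 1/874225 ≈ 1.1439e-6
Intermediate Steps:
B = -36 (B = 6*(-6) = -36)
S(u, k) = (-36 + k)*(k + u) (S(u, k) = (u + k)*(k - 36) = (k + u)*(-36 + k) = (-36 + k)*(k + u))
g = -851 (g = -8 - 843 = -851)
1/((g + S(G, 34))²) = 1/((-851 + (34² - 36*34 - 36*8 + 34*8))²) = 1/((-851 + (1156 - 1224 - 288 + 272))²) = 1/((-851 - 84)²) = 1/((-935)²) = 1/874225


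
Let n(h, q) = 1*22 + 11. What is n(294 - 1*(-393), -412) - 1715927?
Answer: -1715894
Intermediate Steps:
n(h, q) = 33 (n(h, q) = 22 + 11 = 33)
n(294 - 1*(-393), -412) - 1715927 = 33 - 1715927 = -1715894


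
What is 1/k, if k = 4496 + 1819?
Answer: 1/6315 ≈ 0.00015835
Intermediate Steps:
k = 6315
1/k = 1/6315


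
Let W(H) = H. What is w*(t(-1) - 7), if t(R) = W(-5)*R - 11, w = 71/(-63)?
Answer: 923/63 ≈ 14.651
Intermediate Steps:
w = -71/63 (w = 71*(-1/63) = -71/63 ≈ -1.1270)
t(R) = -11 - 5*R (t(R) = -5*R - 11 = -11 - 5*R)
w*(t(-1) - 7) = -71*((-11 - 5*(-1)) - 7)/63 = -71*((-11 + 5) - 7)/63 = -71*(-6 - 7)/63 = -71/63*(-13) = 923/63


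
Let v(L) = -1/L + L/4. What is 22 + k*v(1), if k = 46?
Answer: -25/2 ≈ -12.500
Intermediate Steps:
v(L) = -1/L + L/4 (v(L) = -1/L + L*(¼) = -1/L + L/4)
22 + k*v(1) = 22 + 46*(-1/1 + (¼)*1) = 22 + 46*(-1*1 + ¼) = 22 + 46*(-1 + ¼) = 22 + 46*(-¾) = 22 - 69/2 = -25/2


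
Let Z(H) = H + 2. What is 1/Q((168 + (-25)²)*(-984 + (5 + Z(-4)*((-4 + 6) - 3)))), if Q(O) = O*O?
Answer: 1/600254607121 ≈ 1.6660e-12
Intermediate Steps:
Z(H) = 2 + H
Q(O) = O²
1/Q((168 + (-25)²)*(-984 + (5 + Z(-4)*((-4 + 6) - 3)))) = 1/(((168 + (-25)²)*(-984 + (5 + (2 - 4)*((-4 + 6) - 3))))²) = 1/(((168 + 625)*(-984 + (5 - 2*(2 - 3))))²) = 1/((793*(-984 + (5 - 2*(-1))))²) = 1/((793*(-984 + (5 + 2)))²) = 1/((793*(-984 + 7))²) = 1/((793*(-977))²) = 1/((-774761)²) = 1/600254607121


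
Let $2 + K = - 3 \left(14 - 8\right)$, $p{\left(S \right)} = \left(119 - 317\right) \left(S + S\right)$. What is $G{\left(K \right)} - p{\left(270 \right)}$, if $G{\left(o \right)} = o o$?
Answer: $107320$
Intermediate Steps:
$p{\left(S \right)} = - 396 S$ ($p{\left(S \right)} = - 198 \cdot 2 S = - 396 S$)
$K = -20$ ($K = -2 - 3 \left(14 - 8\right) = -2 - 18 = -20$)
$G{\left(o \right)} = o^{2}$
$G{\left(K \right)} - p{\left(270 \right)} = \left(-20\right)^{2} - \left(-396\right) 270 = 400 - -106920 = 400 + 106920 = 107320$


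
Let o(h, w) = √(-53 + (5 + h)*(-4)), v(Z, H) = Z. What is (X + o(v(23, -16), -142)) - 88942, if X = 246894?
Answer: 157952 + I*√165 ≈ 1.5795e+5 + 12.845*I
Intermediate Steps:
o(h, w) = √(-73 - 4*h) (o(h, w) = √(-53 + (-20 - 4*h)) = √(-73 - 4*h))
(X + o(v(23, -16), -142)) - 88942 = (246894 + √(-73 - 4*23)) - 88942 = (246894 + √(-73 - 92)) - 88942 = (246894 + √(-165)) - 88942 = (246894 + I*√165) - 88942 = 157952 + I*√165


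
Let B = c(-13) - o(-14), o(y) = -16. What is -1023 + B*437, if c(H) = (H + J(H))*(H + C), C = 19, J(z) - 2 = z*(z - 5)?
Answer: 590675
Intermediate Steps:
J(z) = 2 + z*(-5 + z) (J(z) = 2 + z*(z - 5) = 2 + z*(-5 + z))
c(H) = (19 + H)*(2 + H**2 - 4*H) (c(H) = (H + (2 + H**2 - 5*H))*(H + 19) = (2 + H**2 - 4*H)*(19 + H) = (19 + H)*(2 + H**2 - 4*H))
B = 1354 (B = (38 + (-13)**3 - 74*(-13) + 15*(-13)**2) - 1*(-16) = (38 - 2197 + 962 + 15*169) + 16 = (38 - 2197 + 962 + 2535) + 16 = 1338 + 16 = 1354)
-1023 + B*437 = -1023 + 1354*437 = -1023 + 591698 = 590675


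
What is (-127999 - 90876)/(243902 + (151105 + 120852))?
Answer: -218875/515859 ≈ -0.42429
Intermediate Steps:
(-127999 - 90876)/(243902 + (151105 + 120852)) = -218875/(243902 + 271957) = -218875/515859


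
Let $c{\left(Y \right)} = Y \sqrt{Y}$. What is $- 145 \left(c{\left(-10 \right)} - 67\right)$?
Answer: $9715 + 1450 i \sqrt{10} \approx 9715.0 + 4585.3 i$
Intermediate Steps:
$c{\left(Y \right)} = Y^{\frac{3}{2}}$
$- 145 \left(c{\left(-10 \right)} - 67\right) = - 145 \left(\left(-10\right)^{\frac{3}{2}} - 67\right) = - 145 \left(- 10 i \sqrt{10} - 67\right) = - 145 \left(-67 - 10 i \sqrt{10}\right) = 9715 + 1450 i \sqrt{10}$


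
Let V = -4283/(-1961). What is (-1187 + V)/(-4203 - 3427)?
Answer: 1161712/7481215 ≈ 0.15528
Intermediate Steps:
V = 4283/1961 (V = -4283*(-1/1961) = 4283/1961 ≈ 2.1841)
(-1187 + V)/(-4203 - 3427) = (-1187 + 4283/1961)/(-4203 - 3427) = -2323424/1961/(-7630) = -2323424/1961*(-1/7630) = 1161712/7481215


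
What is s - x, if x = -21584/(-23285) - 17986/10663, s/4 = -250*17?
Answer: -4220706581182/248287955 ≈ -16999.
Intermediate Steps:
s = -17000 (s = 4*(-250*17) = 4*(-4250) = -17000)
x = -188653818/248287955 (x = -21584*(-1/23285) - 17986*1/10663 = 21584/23285 - 17986/10663 = -188653818/248287955 ≈ -0.75982)
s - x = -17000 - 1*(-188653818/248287955) = -17000 + 188653818/248287955 = -4220706581182/248287955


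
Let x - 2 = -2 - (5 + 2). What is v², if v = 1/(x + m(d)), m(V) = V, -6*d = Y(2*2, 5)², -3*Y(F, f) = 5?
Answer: 2916/162409 ≈ 0.017955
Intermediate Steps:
Y(F, f) = -5/3 (Y(F, f) = -⅓*5 = -5/3)
d = -25/54 (d = -(-5/3)²/6 = -⅙*25/9 = -25/54 ≈ -0.46296)
x = -7 (x = 2 + (-2 - (5 + 2)) = 2 + (-2 - 1*7) = 2 + (-2 - 7) = 2 - 9 = -7)
v = -54/403 (v = 1/(-7 - 25/54) = 1/(-403/54) = -54/403 ≈ -0.13400)
v² = (-54/403)² = 2916/162409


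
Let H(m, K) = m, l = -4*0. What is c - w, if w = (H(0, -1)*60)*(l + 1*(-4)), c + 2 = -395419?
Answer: -395421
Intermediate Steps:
l = 0
c = -395421 (c = -2 - 395419 = -395421)
w = 0 (w = (0*60)*(0 + 1*(-4)) = 0*(0 - 4) = 0*(-4) = 0)
c - w = -395421 - 1*0 = -395421 + 0 = -395421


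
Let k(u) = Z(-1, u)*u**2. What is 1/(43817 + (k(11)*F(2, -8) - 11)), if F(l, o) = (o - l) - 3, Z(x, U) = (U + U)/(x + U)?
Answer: 5/201727 ≈ 2.4786e-5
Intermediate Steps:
Z(x, U) = 2*U/(U + x) (Z(x, U) = (2*U)/(U + x) = 2*U/(U + x))
F(l, o) = -3 + o - l
k(u) = 2*u**3/(-1 + u) (k(u) = (2*u/(u - 1))*u**2 = (2*u/(-1 + u))*u**2 = 2*u**3/(-1 + u))
1/(43817 + (k(11)*F(2, -8) - 11)) = 1/(43817 + ((2*11**3/(-1 + 11))*(-3 - 8 - 1*2) - 11)) = 1/(43817 + ((2*1331/10)*(-3 - 8 - 2) - 11)) = 1/(43817 + ((2*1331*(1/10))*(-13) - 11)) = 1/(43817 + ((1331/5)*(-13) - 11)) = 1/(43817 + (-17303/5 - 11)) = 1/(43817 - 17358/5) = 1/(201727/5) = 5/201727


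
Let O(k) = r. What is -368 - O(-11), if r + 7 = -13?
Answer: -348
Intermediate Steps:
r = -20 (r = -7 - 13 = -20)
O(k) = -20
-368 - O(-11) = -368 - 1*(-20) = -368 + 20 = -348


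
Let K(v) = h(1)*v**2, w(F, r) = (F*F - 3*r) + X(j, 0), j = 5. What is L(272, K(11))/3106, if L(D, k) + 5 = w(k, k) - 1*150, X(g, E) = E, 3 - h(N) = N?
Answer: 57683/3106 ≈ 18.571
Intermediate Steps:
h(N) = 3 - N
w(F, r) = F**2 - 3*r (w(F, r) = (F*F - 3*r) + 0 = (F**2 - 3*r) + 0 = F**2 - 3*r)
K(v) = 2*v**2 (K(v) = (3 - 1*1)*v**2 = (3 - 1)*v**2 = 2*v**2)
L(D, k) = -155 + k**2 - 3*k (L(D, k) = -5 + ((k**2 - 3*k) - 1*150) = -5 + ((k**2 - 3*k) - 150) = -5 + (-150 + k**2 - 3*k) = -155 + k**2 - 3*k)
L(272, K(11))/3106 = (-155 + (2*11**2)**2 - 6*11**2)/3106 = (-155 + (2*121)**2 - 6*121)*(1/3106) = (-155 + 242**2 - 3*242)*(1/3106) = (-155 + 58564 - 726)*(1/3106) = 57683*(1/3106) = 57683/3106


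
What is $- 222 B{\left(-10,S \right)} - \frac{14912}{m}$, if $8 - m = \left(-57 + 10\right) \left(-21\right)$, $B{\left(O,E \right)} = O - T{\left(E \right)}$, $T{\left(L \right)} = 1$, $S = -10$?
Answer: $\frac{2405630}{979} \approx 2457.2$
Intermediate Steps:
$B{\left(O,E \right)} = -1 + O$ ($B{\left(O,E \right)} = O - 1 = -1 + O$)
$m = -979$ ($m = 8 - \left(-57 + 10\right) \left(-21\right) = 8 - \left(-47\right) \left(-21\right) = 8 - 987 = -979$)
$- 222 B{\left(-10,S \right)} - \frac{14912}{m} = - 222 \left(-1 - 10\right) - \frac{14912}{-979} = \left(-222\right) \left(-11\right) - - \frac{14912}{979} = 2442 + \frac{14912}{979} = \frac{2405630}{979}$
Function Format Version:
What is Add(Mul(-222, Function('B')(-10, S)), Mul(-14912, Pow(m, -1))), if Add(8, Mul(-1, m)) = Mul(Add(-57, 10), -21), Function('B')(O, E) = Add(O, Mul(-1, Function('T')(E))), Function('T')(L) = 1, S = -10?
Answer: Rational(2405630, 979) ≈ 2457.2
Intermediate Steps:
Function('B')(O, E) = Add(-1, O) (Function('B')(O, E) = Add(O, Mul(-1, 1)) = Add(O, -1) = Add(-1, O))
m = -979 (m = Add(8, Mul(-1, Mul(Add(-57, 10), -21))) = Add(8, Mul(-1, Mul(-47, -21))) = Add(8, Mul(-1, 987)) = Add(8, -987) = -979)
Add(Mul(-222, Function('B')(-10, S)), Mul(-14912, Pow(m, -1))) = Add(Mul(-222, Add(-1, -10)), Mul(-14912, Pow(-979, -1))) = Add(Mul(-222, -11), Mul(-14912, Rational(-1, 979))) = Add(2442, Rational(14912, 979)) = Rational(2405630, 979)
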